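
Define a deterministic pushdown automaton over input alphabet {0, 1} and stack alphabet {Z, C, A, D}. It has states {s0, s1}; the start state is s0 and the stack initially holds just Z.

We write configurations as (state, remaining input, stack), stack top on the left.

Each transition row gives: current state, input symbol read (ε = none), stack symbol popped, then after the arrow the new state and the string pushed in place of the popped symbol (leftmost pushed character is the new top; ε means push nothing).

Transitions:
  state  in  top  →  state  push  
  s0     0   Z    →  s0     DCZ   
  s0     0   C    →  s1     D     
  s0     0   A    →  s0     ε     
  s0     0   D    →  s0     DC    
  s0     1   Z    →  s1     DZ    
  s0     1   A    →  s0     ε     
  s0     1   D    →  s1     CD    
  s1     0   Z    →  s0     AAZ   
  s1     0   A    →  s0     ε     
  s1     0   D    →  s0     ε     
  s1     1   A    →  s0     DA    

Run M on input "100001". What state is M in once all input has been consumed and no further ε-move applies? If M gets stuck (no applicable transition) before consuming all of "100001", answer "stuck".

s1

(s0, 100001, Z)
  read 1, top Z: go to s1, push DZ → (s1, 00001, DZ)
  read 0, top D: go to s0, push ε → (s0, 0001, Z)
  read 0, top Z: go to s0, push DCZ → (s0, 001, DCZ)
  read 0, top D: go to s0, push DC → (s0, 01, DCCZ)
  read 0, top D: go to s0, push DC → (s0, 1, DCCCZ)
  read 1, top D: go to s1, push CD → (s1, ε, CDCCCZ)
All input consumed; M is in state s1.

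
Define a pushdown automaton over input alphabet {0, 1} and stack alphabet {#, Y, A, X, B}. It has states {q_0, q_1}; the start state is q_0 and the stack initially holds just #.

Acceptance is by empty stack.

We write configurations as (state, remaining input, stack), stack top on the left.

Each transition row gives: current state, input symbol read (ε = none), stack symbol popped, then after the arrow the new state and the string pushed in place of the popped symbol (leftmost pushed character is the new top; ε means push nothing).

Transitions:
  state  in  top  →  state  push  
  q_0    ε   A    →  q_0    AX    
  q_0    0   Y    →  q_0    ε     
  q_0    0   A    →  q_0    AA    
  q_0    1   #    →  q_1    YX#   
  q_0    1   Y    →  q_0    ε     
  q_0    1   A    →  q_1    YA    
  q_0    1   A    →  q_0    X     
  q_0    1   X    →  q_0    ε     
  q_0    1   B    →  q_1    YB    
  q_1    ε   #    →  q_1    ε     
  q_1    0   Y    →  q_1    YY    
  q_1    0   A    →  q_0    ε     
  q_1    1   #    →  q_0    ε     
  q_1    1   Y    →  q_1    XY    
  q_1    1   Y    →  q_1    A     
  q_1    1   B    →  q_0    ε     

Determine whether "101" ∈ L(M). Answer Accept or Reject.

No computation consumes all input and empties the stack.

Reject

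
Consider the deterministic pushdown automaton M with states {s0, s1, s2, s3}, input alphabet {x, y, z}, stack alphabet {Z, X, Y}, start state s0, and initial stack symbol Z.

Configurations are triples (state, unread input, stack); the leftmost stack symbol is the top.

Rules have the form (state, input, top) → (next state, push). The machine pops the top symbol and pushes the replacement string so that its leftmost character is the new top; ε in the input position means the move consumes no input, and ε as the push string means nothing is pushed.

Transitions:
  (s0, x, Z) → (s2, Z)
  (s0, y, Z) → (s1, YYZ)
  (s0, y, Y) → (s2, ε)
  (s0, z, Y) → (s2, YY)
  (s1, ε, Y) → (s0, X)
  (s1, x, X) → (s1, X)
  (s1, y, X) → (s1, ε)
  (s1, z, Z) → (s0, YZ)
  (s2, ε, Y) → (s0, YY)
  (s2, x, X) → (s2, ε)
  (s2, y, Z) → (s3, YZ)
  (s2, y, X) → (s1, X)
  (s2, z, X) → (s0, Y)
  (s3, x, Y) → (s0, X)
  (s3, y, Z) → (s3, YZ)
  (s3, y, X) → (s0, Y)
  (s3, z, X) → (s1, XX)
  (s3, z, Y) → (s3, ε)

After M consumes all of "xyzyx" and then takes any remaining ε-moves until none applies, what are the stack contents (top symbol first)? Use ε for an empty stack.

(s0, xyzyx, Z)
  read x, top Z: go to s2, push Z → (s2, yzyx, Z)
  read y, top Z: go to s3, push YZ → (s3, zyx, YZ)
  read z, top Y: go to s3, push ε → (s3, yx, Z)
  read y, top Z: go to s3, push YZ → (s3, x, YZ)
  read x, top Y: go to s0, push X → (s0, ε, XZ)
All input consumed in state s0 with stack XZ.

XZ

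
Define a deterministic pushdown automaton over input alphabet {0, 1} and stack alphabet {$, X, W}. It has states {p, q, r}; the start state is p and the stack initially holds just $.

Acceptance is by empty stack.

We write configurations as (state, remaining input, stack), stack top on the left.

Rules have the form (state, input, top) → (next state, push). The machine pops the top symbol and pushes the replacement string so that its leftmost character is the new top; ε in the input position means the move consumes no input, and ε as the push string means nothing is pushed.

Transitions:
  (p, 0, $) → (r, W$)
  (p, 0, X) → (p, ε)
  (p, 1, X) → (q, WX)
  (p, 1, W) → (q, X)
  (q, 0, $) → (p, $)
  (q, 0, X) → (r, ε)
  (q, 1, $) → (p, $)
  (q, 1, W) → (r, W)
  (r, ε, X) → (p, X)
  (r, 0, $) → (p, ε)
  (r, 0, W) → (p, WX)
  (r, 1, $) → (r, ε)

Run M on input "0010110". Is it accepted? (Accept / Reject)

(p, 0010110, $)
  read 0, top $: go to r, push W$ → (r, 010110, W$)
  read 0, top W: go to p, push WX → (p, 10110, WX$)
  read 1, top W: go to q, push X → (q, 0110, XX$)
  read 0, top X: go to r, push ε → (r, 110, X$)
  ε-move, top X: go to p, push X → (p, 110, X$)
  read 1, top X: go to q, push WX → (q, 10, WX$)
  read 1, top W: go to r, push W → (r, 0, WX$)
  read 0, top W: go to p, push WX → (p, ε, WXX$)
All input consumed; stack is WXX$, not empty, and no further ε-move applies.

Reject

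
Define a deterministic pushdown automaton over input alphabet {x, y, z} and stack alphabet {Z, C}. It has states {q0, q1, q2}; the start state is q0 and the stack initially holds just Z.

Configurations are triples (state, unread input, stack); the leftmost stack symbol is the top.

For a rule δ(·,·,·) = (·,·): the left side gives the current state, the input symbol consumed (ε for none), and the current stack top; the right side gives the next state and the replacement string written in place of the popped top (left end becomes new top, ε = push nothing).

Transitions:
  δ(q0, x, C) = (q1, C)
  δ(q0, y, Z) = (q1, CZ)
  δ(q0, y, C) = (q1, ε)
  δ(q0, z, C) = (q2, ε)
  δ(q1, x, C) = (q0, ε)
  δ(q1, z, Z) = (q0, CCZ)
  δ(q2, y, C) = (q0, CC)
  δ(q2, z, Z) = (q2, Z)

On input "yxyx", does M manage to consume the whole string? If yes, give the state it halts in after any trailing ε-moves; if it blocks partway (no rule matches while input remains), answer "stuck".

q0

(q0, yxyx, Z)
  read y, top Z: go to q1, push CZ → (q1, xyx, CZ)
  read x, top C: go to q0, push ε → (q0, yx, Z)
  read y, top Z: go to q1, push CZ → (q1, x, CZ)
  read x, top C: go to q0, push ε → (q0, ε, Z)
All input consumed; M is in state q0.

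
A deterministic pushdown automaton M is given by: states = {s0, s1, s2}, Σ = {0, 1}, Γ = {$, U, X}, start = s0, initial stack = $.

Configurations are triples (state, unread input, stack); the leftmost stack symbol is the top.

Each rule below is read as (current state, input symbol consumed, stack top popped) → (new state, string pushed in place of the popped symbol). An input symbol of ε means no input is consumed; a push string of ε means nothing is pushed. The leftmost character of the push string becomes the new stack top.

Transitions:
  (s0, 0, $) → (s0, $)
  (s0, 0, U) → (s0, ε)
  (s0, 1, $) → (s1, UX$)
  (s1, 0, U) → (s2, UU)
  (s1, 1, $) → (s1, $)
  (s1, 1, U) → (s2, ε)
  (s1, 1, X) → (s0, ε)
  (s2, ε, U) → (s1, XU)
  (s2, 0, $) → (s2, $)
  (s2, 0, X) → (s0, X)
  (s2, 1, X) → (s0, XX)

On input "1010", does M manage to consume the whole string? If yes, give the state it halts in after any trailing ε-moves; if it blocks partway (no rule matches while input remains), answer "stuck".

(s0, 1010, $) ⊢ (s1, 010, UX$) ⊢ (s2, 10, UUX$) ⊢ (s1, 10, XUUX$) ⊢ (s0, 0, UUX$) ⊢ (s0, ε, UX$)
All input consumed; M is in state s0.

s0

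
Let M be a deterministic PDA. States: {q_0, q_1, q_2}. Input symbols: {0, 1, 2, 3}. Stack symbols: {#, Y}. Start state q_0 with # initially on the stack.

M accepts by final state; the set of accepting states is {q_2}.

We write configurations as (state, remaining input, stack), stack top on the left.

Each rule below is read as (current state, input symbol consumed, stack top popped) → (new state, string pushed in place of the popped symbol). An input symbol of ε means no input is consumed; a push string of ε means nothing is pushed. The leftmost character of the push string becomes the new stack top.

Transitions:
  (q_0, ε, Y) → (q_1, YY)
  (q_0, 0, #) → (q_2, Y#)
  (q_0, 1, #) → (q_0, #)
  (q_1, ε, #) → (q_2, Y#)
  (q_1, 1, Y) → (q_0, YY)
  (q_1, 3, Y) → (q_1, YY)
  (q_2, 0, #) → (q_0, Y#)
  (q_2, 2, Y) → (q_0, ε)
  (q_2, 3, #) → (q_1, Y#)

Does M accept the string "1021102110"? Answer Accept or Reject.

(q_0, 1021102110, #)
  read 1, top #: go to q_0, push # → (q_0, 021102110, #)
  read 0, top #: go to q_2, push Y# → (q_2, 21102110, Y#)
  read 2, top Y: go to q_0, push ε → (q_0, 1102110, #)
  read 1, top #: go to q_0, push # → (q_0, 102110, #)
  read 1, top #: go to q_0, push # → (q_0, 02110, #)
  read 0, top #: go to q_2, push Y# → (q_2, 2110, Y#)
  read 2, top Y: go to q_0, push ε → (q_0, 110, #)
  read 1, top #: go to q_0, push # → (q_0, 10, #)
  read 1, top #: go to q_0, push # → (q_0, 0, #)
  read 0, top #: go to q_2, push Y# → (q_2, ε, Y#)
All input consumed; state q_2 ∈ F.

Accept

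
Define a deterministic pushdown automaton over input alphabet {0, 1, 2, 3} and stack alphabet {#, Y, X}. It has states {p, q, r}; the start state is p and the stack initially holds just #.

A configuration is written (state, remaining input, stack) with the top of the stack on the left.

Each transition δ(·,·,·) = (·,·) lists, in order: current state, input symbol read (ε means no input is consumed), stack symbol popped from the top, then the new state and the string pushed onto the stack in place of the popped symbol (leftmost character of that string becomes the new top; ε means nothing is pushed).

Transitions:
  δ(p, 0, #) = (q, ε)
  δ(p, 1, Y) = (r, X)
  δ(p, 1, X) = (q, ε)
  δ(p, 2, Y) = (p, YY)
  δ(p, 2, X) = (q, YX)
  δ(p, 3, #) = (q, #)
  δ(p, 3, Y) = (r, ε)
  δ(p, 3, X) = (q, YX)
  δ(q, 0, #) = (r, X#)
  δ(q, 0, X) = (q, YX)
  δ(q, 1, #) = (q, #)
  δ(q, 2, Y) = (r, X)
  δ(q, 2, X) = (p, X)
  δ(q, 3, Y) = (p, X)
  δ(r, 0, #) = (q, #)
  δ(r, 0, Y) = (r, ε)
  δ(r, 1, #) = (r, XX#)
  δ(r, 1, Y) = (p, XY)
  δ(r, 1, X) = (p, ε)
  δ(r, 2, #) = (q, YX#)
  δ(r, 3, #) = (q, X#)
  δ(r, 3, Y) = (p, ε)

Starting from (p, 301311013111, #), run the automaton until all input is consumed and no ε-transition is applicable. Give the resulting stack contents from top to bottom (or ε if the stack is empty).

#

(p, 301311013111, #)
  read 3, top #: go to q, push # → (q, 01311013111, #)
  read 0, top #: go to r, push X# → (r, 1311013111, X#)
  read 1, top X: go to p, push ε → (p, 311013111, #)
  read 3, top #: go to q, push # → (q, 11013111, #)
  read 1, top #: go to q, push # → (q, 1013111, #)
  read 1, top #: go to q, push # → (q, 013111, #)
  read 0, top #: go to r, push X# → (r, 13111, X#)
  read 1, top X: go to p, push ε → (p, 3111, #)
  read 3, top #: go to q, push # → (q, 111, #)
  read 1, top #: go to q, push # → (q, 11, #)
  read 1, top #: go to q, push # → (q, 1, #)
  read 1, top #: go to q, push # → (q, ε, #)
All input consumed in state q with stack #.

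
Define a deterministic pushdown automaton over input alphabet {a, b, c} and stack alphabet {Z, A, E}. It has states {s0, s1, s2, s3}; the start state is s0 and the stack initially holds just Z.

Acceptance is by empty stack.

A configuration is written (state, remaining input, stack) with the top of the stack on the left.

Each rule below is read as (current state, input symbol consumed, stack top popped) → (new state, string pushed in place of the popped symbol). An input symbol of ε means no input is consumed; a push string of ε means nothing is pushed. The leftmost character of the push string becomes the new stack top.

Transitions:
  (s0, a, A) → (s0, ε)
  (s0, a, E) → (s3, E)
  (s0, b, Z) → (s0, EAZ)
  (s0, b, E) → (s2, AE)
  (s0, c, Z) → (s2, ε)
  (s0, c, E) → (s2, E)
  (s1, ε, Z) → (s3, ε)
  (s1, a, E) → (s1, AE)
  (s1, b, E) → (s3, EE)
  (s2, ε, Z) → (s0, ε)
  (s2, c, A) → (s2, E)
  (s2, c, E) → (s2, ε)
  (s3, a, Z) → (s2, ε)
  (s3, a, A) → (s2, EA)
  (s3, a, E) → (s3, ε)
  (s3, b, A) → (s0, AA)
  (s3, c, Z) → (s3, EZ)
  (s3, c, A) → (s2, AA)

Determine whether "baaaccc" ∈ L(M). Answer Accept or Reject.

(s0, baaaccc, Z) ⊢ (s0, aaaccc, EAZ) ⊢ (s3, aaccc, EAZ) ⊢ (s3, accc, AZ) ⊢ (s2, ccc, EAZ) ⊢ (s2, cc, AZ) ⊢ (s2, c, EZ) ⊢ (s2, ε, Z) ⊢ (s0, ε, ε)
All input consumed and the stack is empty.

Accept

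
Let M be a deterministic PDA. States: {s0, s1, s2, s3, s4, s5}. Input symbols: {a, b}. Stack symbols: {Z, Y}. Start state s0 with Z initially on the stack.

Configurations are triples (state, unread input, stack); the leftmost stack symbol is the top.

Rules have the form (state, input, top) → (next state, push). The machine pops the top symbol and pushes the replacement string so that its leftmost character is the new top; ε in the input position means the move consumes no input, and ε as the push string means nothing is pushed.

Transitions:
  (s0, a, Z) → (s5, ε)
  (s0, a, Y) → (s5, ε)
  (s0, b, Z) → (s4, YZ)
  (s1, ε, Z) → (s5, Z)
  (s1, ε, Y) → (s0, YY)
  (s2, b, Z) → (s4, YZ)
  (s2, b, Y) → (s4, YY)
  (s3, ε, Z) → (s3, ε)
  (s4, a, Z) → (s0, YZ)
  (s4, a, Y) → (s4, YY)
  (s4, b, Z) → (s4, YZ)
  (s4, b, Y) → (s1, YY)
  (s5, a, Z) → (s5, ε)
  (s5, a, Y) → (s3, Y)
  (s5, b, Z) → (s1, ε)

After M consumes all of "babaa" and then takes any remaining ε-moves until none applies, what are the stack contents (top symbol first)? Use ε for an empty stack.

(s0, babaa, Z) ⊢ (s4, abaa, YZ) ⊢ (s4, baa, YYZ) ⊢ (s1, aa, YYYZ) ⊢ (s0, aa, YYYYZ) ⊢ (s5, a, YYYZ) ⊢ (s3, ε, YYYZ)
All input consumed in state s3 with stack YYYZ.

YYYZ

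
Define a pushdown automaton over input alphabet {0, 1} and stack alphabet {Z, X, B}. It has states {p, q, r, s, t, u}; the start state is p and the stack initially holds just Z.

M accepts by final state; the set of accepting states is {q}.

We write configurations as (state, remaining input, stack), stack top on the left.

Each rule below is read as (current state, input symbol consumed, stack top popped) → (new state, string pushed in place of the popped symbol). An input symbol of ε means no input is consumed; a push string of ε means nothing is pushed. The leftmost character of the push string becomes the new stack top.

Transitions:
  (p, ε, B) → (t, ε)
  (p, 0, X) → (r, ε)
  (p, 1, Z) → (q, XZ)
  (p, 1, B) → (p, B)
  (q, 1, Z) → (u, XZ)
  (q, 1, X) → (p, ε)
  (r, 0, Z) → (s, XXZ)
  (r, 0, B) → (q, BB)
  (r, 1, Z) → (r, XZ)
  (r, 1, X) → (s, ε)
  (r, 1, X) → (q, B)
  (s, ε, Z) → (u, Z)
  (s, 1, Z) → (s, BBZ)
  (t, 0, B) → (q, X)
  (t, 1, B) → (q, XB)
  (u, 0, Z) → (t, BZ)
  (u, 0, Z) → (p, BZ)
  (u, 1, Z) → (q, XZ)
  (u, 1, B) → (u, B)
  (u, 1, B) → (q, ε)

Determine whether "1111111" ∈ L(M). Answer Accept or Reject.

Accept

One accepting computation: (p, 1111111, Z) ⊢ (q, 111111, XZ) ⊢ (p, 11111, Z) ⊢ (q, 1111, XZ) ⊢ (p, 111, Z) ⊢ (q, 11, XZ) ⊢ (p, 1, Z) ⊢ (q, ε, XZ)
All input consumed and state q ∈ F.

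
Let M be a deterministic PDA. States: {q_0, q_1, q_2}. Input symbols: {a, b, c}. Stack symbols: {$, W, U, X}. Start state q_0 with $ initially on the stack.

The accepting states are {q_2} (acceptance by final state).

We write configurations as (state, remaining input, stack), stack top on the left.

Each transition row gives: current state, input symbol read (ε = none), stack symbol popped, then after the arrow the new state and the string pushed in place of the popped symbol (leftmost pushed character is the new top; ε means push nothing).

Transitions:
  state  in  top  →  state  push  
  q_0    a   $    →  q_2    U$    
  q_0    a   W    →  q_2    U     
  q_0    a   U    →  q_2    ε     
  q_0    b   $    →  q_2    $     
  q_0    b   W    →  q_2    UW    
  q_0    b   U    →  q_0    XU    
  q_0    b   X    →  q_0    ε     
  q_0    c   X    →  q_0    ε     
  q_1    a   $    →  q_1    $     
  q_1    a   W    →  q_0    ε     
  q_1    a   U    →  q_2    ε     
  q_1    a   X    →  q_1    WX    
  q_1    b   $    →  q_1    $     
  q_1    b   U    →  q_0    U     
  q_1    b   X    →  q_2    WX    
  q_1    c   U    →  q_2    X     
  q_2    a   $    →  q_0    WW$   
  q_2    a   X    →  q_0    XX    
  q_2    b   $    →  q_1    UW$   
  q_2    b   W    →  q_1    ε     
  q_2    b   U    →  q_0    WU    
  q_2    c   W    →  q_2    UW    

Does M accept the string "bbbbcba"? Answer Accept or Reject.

(q_0, bbbbcba, $)
  read b, top $: go to q_2, push $ → (q_2, bbbcba, $)
  read b, top $: go to q_1, push UW$ → (q_1, bbcba, UW$)
  read b, top U: go to q_0, push U → (q_0, bcba, UW$)
  read b, top U: go to q_0, push XU → (q_0, cba, XUW$)
  read c, top X: go to q_0, push ε → (q_0, ba, UW$)
  read b, top U: go to q_0, push XU → (q_0, a, XUW$)
No transition applies at (q_0, a, XUW$); input not fully consumed.

Reject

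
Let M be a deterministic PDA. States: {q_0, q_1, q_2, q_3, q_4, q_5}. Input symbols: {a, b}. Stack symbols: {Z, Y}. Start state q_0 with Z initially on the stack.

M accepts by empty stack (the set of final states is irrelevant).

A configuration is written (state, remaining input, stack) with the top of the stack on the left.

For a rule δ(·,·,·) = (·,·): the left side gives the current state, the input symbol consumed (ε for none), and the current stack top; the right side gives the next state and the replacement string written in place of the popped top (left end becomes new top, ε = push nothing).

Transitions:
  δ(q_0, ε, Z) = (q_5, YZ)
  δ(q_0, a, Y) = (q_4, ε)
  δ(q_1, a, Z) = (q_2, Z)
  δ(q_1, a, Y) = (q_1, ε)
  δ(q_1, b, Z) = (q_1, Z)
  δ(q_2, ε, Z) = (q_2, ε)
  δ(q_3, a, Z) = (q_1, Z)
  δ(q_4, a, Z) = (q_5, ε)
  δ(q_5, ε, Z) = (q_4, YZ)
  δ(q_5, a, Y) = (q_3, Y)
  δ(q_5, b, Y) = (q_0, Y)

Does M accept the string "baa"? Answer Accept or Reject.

(q_0, baa, Z) ⊢ (q_5, baa, YZ) ⊢ (q_0, aa, YZ) ⊢ (q_4, a, Z) ⊢ (q_5, ε, ε)
All input consumed and the stack is empty.

Accept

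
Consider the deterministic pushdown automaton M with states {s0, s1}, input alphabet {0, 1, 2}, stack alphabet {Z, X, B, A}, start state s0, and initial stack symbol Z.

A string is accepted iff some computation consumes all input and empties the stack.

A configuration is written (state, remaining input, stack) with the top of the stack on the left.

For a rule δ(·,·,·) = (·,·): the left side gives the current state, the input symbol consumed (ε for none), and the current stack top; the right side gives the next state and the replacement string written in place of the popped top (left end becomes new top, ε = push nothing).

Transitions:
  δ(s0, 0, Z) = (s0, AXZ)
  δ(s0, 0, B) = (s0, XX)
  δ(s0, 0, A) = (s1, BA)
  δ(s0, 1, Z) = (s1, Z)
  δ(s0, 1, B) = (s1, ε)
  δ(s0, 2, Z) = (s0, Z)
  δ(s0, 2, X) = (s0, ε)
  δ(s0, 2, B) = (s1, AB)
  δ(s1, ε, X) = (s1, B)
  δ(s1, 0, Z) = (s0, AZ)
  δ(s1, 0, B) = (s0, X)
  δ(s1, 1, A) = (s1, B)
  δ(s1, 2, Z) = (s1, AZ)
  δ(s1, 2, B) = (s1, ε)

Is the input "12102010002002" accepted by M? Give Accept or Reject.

(s0, 12102010002002, Z)
  read 1, top Z: go to s1, push Z → (s1, 2102010002002, Z)
  read 2, top Z: go to s1, push AZ → (s1, 102010002002, AZ)
  read 1, top A: go to s1, push B → (s1, 02010002002, BZ)
  read 0, top B: go to s0, push X → (s0, 2010002002, XZ)
  read 2, top X: go to s0, push ε → (s0, 010002002, Z)
  read 0, top Z: go to s0, push AXZ → (s0, 10002002, AXZ)
No transition applies at (s0, 10002002, AXZ); input not fully consumed.

Reject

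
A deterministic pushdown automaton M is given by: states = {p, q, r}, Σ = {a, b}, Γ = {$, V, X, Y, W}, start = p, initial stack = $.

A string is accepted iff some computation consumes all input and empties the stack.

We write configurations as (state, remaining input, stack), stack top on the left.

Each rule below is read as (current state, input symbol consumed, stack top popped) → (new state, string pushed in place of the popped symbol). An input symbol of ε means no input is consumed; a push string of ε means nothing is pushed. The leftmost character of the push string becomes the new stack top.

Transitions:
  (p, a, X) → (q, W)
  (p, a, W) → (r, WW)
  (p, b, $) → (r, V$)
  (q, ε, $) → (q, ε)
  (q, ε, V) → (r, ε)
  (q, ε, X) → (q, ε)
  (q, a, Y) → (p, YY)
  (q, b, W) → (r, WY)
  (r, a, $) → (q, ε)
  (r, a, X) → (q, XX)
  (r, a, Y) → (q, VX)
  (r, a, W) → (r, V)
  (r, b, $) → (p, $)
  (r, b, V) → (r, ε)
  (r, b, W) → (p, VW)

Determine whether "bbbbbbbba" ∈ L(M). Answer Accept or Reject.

Accept

(p, bbbbbbbba, $) ⊢ (r, bbbbbbba, V$) ⊢ (r, bbbbbba, $) ⊢ (p, bbbbba, $) ⊢ (r, bbbba, V$) ⊢ (r, bbba, $) ⊢ (p, bba, $) ⊢ (r, ba, V$) ⊢ (r, a, $) ⊢ (q, ε, ε)
All input consumed and the stack is empty.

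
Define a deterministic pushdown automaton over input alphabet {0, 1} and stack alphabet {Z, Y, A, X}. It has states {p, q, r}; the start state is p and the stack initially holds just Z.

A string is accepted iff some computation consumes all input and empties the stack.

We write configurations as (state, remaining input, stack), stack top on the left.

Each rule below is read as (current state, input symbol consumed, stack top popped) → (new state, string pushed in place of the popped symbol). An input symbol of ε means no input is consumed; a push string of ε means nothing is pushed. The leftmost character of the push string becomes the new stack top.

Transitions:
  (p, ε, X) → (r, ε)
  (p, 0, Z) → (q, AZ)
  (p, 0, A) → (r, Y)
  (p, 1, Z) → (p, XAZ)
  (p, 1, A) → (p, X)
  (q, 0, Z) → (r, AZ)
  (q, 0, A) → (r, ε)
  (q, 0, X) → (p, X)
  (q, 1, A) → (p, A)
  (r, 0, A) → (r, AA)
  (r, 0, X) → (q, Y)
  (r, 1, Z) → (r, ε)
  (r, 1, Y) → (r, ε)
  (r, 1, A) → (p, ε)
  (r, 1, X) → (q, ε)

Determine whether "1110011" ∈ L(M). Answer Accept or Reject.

(p, 1110011, Z) ⊢ (p, 110011, XAZ) ⊢ (r, 110011, AZ) ⊢ (p, 10011, Z) ⊢ (p, 0011, XAZ) ⊢ (r, 0011, AZ) ⊢ (r, 011, AAZ) ⊢ (r, 11, AAAZ) ⊢ (p, 1, AAZ) ⊢ (p, ε, XAZ) ⊢ (r, ε, AZ)
All input consumed; stack is AZ, not empty, and no further ε-move applies.

Reject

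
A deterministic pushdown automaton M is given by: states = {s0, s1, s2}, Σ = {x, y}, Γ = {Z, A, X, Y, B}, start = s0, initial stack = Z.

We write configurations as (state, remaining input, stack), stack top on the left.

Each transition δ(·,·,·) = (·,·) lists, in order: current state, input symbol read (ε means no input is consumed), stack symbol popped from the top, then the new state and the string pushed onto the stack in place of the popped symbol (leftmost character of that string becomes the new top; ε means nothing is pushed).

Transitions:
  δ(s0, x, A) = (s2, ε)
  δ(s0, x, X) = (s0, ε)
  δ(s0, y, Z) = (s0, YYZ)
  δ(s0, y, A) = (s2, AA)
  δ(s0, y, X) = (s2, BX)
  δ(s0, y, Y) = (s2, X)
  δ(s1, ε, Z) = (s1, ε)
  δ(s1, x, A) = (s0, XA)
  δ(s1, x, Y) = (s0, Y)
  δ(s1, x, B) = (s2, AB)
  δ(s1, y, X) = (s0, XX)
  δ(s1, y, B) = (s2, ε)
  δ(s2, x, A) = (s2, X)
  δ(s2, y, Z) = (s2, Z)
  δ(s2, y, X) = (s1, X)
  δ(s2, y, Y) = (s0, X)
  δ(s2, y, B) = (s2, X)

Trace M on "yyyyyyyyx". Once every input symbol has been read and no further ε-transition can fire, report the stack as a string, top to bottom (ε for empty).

XXXYZ

(s0, yyyyyyyyx, Z)
  read y, top Z: go to s0, push YYZ → (s0, yyyyyyyx, YYZ)
  read y, top Y: go to s2, push X → (s2, yyyyyyx, XYZ)
  read y, top X: go to s1, push X → (s1, yyyyyx, XYZ)
  read y, top X: go to s0, push XX → (s0, yyyyx, XXYZ)
  read y, top X: go to s2, push BX → (s2, yyyx, BXXYZ)
  read y, top B: go to s2, push X → (s2, yyx, XXXYZ)
  read y, top X: go to s1, push X → (s1, yx, XXXYZ)
  read y, top X: go to s0, push XX → (s0, x, XXXXYZ)
  read x, top X: go to s0, push ε → (s0, ε, XXXYZ)
All input consumed in state s0 with stack XXXYZ.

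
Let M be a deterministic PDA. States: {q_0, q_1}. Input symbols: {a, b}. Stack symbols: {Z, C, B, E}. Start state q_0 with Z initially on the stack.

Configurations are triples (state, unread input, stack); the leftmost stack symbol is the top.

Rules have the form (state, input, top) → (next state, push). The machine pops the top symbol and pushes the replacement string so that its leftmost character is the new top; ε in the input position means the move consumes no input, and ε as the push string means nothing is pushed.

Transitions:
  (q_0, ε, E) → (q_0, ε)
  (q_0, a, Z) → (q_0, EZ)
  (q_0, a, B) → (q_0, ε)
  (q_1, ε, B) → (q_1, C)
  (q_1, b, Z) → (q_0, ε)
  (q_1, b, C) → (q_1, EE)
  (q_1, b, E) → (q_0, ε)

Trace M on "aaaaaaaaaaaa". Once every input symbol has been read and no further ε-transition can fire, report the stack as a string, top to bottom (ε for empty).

Z

(q_0, aaaaaaaaaaaa, Z)
  read a, top Z: go to q_0, push EZ → (q_0, aaaaaaaaaaa, EZ)
  ε-move, top E: go to q_0, push ε → (q_0, aaaaaaaaaaa, Z)
  read a, top Z: go to q_0, push EZ → (q_0, aaaaaaaaaa, EZ)
  ε-move, top E: go to q_0, push ε → (q_0, aaaaaaaaaa, Z)
  read a, top Z: go to q_0, push EZ → (q_0, aaaaaaaaa, EZ)
  ε-move, top E: go to q_0, push ε → (q_0, aaaaaaaaa, Z)
  read a, top Z: go to q_0, push EZ → (q_0, aaaaaaaa, EZ)
  ε-move, top E: go to q_0, push ε → (q_0, aaaaaaaa, Z)
  read a, top Z: go to q_0, push EZ → (q_0, aaaaaaa, EZ)
  ε-move, top E: go to q_0, push ε → (q_0, aaaaaaa, Z)
  read a, top Z: go to q_0, push EZ → (q_0, aaaaaa, EZ)
  ε-move, top E: go to q_0, push ε → (q_0, aaaaaa, Z)
  read a, top Z: go to q_0, push EZ → (q_0, aaaaa, EZ)
  ε-move, top E: go to q_0, push ε → (q_0, aaaaa, Z)
  read a, top Z: go to q_0, push EZ → (q_0, aaaa, EZ)
  ε-move, top E: go to q_0, push ε → (q_0, aaaa, Z)
  read a, top Z: go to q_0, push EZ → (q_0, aaa, EZ)
  ε-move, top E: go to q_0, push ε → (q_0, aaa, Z)
  read a, top Z: go to q_0, push EZ → (q_0, aa, EZ)
  ε-move, top E: go to q_0, push ε → (q_0, aa, Z)
  read a, top Z: go to q_0, push EZ → (q_0, a, EZ)
  ε-move, top E: go to q_0, push ε → (q_0, a, Z)
  read a, top Z: go to q_0, push EZ → (q_0, ε, EZ)
  ε-move, top E: go to q_0, push ε → (q_0, ε, Z)
All input consumed in state q_0 with stack Z.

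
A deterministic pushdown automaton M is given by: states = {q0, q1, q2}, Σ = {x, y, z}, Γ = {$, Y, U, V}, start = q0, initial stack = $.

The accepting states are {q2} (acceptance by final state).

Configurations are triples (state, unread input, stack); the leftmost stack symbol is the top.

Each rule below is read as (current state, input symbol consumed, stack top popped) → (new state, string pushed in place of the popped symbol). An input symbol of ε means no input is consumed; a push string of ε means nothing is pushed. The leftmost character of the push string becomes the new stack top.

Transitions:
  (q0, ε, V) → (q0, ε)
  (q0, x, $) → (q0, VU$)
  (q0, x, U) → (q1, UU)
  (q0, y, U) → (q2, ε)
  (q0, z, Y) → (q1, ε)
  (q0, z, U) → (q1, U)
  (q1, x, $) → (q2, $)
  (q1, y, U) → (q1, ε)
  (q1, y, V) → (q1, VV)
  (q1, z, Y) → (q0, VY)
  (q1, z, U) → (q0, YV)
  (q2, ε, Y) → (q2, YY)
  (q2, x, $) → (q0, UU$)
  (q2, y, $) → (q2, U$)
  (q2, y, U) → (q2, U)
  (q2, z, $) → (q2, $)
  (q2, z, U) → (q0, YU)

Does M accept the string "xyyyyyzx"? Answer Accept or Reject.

(q0, xyyyyyzx, $) ⊢ (q0, yyyyyzx, VU$) ⊢ (q0, yyyyyzx, U$) ⊢ (q2, yyyyzx, $) ⊢ (q2, yyyzx, U$) ⊢ (q2, yyzx, U$) ⊢ (q2, yzx, U$) ⊢ (q2, zx, U$) ⊢ (q0, x, YU$)
No transition applies at (q0, x, YU$); input not fully consumed.

Reject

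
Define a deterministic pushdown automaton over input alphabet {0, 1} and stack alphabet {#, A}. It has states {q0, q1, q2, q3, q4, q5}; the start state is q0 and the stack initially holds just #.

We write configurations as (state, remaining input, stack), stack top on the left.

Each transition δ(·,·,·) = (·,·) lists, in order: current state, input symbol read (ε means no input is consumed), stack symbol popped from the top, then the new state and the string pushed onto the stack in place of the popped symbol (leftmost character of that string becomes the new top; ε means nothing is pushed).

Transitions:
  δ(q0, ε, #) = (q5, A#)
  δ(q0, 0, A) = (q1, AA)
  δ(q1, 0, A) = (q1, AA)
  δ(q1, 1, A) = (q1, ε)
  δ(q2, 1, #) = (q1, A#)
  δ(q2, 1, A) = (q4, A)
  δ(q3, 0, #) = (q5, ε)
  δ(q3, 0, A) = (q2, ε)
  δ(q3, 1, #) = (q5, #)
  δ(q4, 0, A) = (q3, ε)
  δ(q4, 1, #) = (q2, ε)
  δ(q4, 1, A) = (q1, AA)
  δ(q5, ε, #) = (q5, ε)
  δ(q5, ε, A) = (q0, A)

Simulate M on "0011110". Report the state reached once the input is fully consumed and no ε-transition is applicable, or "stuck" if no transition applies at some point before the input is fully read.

(q0, 0011110, #)
  ε-move, top #: go to q5, push A# → (q5, 0011110, A#)
  ε-move, top A: go to q0, push A → (q0, 0011110, A#)
  read 0, top A: go to q1, push AA → (q1, 011110, AA#)
  read 0, top A: go to q1, push AA → (q1, 11110, AAA#)
  read 1, top A: go to q1, push ε → (q1, 1110, AA#)
  read 1, top A: go to q1, push ε → (q1, 110, A#)
  read 1, top A: go to q1, push ε → (q1, 10, #)
No transition for (q1, 1, top #); M blocks with input 10 remaining.

stuck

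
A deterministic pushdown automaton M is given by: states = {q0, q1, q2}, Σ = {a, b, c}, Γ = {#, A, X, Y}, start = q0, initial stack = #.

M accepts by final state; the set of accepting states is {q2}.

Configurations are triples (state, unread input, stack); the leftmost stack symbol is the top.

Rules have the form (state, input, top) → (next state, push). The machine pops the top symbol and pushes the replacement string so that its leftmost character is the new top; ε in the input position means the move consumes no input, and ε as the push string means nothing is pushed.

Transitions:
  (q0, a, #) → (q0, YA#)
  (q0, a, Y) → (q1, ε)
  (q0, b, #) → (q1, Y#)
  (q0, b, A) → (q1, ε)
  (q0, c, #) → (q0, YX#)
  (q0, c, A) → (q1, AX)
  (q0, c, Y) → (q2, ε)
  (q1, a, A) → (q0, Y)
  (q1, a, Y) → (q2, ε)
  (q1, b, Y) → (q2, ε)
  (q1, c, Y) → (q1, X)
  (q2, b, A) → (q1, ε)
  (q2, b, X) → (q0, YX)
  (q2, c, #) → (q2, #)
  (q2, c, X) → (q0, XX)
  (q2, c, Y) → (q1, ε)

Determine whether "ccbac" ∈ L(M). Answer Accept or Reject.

(q0, ccbac, #)
  read c, top #: go to q0, push YX# → (q0, cbac, YX#)
  read c, top Y: go to q2, push ε → (q2, bac, X#)
  read b, top X: go to q0, push YX → (q0, ac, YX#)
  read a, top Y: go to q1, push ε → (q1, c, X#)
No transition applies at (q1, c, X#); input not fully consumed.

Reject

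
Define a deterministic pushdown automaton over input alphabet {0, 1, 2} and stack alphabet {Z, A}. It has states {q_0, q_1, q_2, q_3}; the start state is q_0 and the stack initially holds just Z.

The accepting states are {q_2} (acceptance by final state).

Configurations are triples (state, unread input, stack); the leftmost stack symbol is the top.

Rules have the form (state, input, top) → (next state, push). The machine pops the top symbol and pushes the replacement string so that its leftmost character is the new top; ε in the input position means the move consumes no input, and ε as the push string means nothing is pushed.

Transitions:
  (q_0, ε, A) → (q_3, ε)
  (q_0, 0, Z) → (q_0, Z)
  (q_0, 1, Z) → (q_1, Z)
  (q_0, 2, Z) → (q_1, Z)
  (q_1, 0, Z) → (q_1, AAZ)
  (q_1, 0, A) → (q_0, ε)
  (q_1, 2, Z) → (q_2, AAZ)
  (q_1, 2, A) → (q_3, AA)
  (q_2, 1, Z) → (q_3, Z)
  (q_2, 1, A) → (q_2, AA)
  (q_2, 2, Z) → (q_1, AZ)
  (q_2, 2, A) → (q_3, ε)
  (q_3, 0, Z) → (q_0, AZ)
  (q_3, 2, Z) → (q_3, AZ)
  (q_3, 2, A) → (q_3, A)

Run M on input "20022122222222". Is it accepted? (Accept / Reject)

(q_0, 20022122222222, Z) ⊢ (q_1, 0022122222222, Z) ⊢ (q_1, 022122222222, AAZ) ⊢ (q_0, 22122222222, AZ) ⊢ (q_3, 22122222222, Z) ⊢ (q_3, 2122222222, AZ) ⊢ (q_3, 122222222, AZ)
No transition applies at (q_3, 122222222, AZ); input not fully consumed.

Reject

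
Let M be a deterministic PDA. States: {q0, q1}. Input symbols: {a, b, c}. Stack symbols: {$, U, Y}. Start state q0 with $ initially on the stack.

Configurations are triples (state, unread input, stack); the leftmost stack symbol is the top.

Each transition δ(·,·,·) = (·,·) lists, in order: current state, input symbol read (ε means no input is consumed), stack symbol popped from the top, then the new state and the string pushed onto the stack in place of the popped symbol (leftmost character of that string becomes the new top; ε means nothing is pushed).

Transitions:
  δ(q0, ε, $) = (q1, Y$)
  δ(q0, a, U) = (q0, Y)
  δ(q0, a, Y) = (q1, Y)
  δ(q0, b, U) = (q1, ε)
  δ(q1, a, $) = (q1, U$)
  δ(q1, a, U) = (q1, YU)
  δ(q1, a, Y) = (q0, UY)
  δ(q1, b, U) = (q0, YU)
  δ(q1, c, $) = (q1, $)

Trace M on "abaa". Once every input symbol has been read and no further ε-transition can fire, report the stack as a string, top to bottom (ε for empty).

YY$

(q0, abaa, $)
  ε-move, top $: go to q1, push Y$ → (q1, abaa, Y$)
  read a, top Y: go to q0, push UY → (q0, baa, UY$)
  read b, top U: go to q1, push ε → (q1, aa, Y$)
  read a, top Y: go to q0, push UY → (q0, a, UY$)
  read a, top U: go to q0, push Y → (q0, ε, YY$)
All input consumed in state q0 with stack YY$.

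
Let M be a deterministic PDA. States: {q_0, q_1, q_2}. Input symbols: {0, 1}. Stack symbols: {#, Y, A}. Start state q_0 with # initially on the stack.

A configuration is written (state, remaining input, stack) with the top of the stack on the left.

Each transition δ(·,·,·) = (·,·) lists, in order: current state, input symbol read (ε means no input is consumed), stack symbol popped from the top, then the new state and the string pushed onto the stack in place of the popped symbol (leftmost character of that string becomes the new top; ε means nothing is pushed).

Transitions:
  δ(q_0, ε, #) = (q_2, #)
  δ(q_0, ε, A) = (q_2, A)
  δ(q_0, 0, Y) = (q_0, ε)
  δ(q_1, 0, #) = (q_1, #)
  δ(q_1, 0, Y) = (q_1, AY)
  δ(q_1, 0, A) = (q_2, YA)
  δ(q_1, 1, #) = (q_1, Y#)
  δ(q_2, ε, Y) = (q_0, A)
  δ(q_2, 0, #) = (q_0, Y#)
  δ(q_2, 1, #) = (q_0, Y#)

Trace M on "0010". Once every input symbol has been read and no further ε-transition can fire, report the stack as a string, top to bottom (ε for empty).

(q_0, 0010, #)
  ε-move, top #: go to q_2, push # → (q_2, 0010, #)
  read 0, top #: go to q_0, push Y# → (q_0, 010, Y#)
  read 0, top Y: go to q_0, push ε → (q_0, 10, #)
  ε-move, top #: go to q_2, push # → (q_2, 10, #)
  read 1, top #: go to q_0, push Y# → (q_0, 0, Y#)
  read 0, top Y: go to q_0, push ε → (q_0, ε, #)
  ε-move, top #: go to q_2, push # → (q_2, ε, #)
All input consumed in state q_2 with stack #.

#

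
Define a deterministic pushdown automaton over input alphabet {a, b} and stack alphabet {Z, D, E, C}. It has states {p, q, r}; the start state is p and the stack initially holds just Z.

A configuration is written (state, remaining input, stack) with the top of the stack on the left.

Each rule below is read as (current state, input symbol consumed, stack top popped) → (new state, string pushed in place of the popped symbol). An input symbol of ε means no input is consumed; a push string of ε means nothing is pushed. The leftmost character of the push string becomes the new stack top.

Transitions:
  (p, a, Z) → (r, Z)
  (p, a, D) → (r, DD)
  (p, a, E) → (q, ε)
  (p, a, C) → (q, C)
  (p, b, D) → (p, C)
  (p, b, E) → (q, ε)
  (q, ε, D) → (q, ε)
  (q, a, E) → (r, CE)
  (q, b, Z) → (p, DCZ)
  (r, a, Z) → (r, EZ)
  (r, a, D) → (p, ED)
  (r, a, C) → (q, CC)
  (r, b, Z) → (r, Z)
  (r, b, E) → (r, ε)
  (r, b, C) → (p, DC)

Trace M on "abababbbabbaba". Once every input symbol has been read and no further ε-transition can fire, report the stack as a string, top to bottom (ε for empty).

(p, abababbbabbaba, Z)
  read a, top Z: go to r, push Z → (r, bababbbabbaba, Z)
  read b, top Z: go to r, push Z → (r, ababbbabbaba, Z)
  read a, top Z: go to r, push EZ → (r, babbbabbaba, EZ)
  read b, top E: go to r, push ε → (r, abbbabbaba, Z)
  read a, top Z: go to r, push EZ → (r, bbbabbaba, EZ)
  read b, top E: go to r, push ε → (r, bbabbaba, Z)
  read b, top Z: go to r, push Z → (r, babbaba, Z)
  read b, top Z: go to r, push Z → (r, abbaba, Z)
  read a, top Z: go to r, push EZ → (r, bbaba, EZ)
  read b, top E: go to r, push ε → (r, baba, Z)
  read b, top Z: go to r, push Z → (r, aba, Z)
  read a, top Z: go to r, push EZ → (r, ba, EZ)
  read b, top E: go to r, push ε → (r, a, Z)
  read a, top Z: go to r, push EZ → (r, ε, EZ)
All input consumed in state r with stack EZ.

EZ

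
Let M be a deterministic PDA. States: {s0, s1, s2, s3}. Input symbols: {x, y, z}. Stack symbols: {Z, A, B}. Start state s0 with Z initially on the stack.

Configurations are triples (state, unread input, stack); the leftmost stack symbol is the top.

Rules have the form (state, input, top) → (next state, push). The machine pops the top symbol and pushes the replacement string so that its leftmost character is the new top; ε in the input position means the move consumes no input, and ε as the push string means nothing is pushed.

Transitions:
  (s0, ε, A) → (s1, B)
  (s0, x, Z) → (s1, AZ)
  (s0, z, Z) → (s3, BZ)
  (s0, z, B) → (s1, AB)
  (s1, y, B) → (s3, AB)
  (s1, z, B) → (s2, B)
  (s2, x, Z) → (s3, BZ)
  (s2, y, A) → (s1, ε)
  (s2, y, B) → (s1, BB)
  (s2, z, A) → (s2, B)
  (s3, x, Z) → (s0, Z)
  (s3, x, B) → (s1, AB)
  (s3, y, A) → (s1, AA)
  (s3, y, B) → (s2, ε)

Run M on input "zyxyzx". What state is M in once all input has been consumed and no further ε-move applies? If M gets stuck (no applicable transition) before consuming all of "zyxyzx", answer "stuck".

stuck

(s0, zyxyzx, Z)
  read z, top Z: go to s3, push BZ → (s3, yxyzx, BZ)
  read y, top B: go to s2, push ε → (s2, xyzx, Z)
  read x, top Z: go to s3, push BZ → (s3, yzx, BZ)
  read y, top B: go to s2, push ε → (s2, zx, Z)
No transition for (s2, z, top Z); M blocks with input zx remaining.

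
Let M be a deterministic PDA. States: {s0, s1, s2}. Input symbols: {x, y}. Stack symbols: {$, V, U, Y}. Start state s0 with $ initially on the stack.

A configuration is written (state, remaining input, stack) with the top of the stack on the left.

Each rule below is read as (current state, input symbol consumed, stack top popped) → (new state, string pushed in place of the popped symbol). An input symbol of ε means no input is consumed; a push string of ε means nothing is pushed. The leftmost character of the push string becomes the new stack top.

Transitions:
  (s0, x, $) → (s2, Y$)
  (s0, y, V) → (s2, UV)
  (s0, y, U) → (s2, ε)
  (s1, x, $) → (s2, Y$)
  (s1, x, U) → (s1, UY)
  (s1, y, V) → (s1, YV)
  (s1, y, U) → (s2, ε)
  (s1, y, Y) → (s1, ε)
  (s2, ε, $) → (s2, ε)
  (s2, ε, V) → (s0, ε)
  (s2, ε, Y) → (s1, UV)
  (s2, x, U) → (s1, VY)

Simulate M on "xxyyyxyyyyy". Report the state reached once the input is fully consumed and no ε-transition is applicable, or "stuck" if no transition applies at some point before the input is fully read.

(s0, xxyyyxyyyyy, $)
  read x, top $: go to s2, push Y$ → (s2, xyyyxyyyyy, Y$)
  ε-move, top Y: go to s1, push UV → (s1, xyyyxyyyyy, UV$)
  read x, top U: go to s1, push UY → (s1, yyyxyyyyy, UYV$)
  read y, top U: go to s2, push ε → (s2, yyxyyyyy, YV$)
  ε-move, top Y: go to s1, push UV → (s1, yyxyyyyy, UVV$)
  read y, top U: go to s2, push ε → (s2, yxyyyyy, VV$)
  ε-move, top V: go to s0, push ε → (s0, yxyyyyy, V$)
  read y, top V: go to s2, push UV → (s2, xyyyyy, UV$)
  read x, top U: go to s1, push VY → (s1, yyyyy, VYV$)
  read y, top V: go to s1, push YV → (s1, yyyy, YVYV$)
  read y, top Y: go to s1, push ε → (s1, yyy, VYV$)
  read y, top V: go to s1, push YV → (s1, yy, YVYV$)
  read y, top Y: go to s1, push ε → (s1, y, VYV$)
  read y, top V: go to s1, push YV → (s1, ε, YVYV$)
All input consumed; M is in state s1.

s1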